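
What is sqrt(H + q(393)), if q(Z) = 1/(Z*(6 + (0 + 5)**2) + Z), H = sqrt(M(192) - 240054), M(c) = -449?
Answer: sqrt(786 + 9884736*I*sqrt(240503))/3144 ≈ 15.659 + 15.659*I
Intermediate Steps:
H = I*sqrt(240503) (H = sqrt(-449 - 240054) = sqrt(-240503) = I*sqrt(240503) ≈ 490.41*I)
q(Z) = 1/(32*Z) (q(Z) = 1/(Z*(6 + 5**2) + Z) = 1/(Z*(6 + 25) + Z) = 1/(Z*31 + Z) = 1/(31*Z + Z) = 1/(32*Z))
sqrt(H + q(393)) = sqrt(I*sqrt(240503) + (1/32)/393) = sqrt(I*sqrt(240503) + (1/32)*(1/393)) = sqrt(I*sqrt(240503) + 1/12576) = sqrt(1/12576 + I*sqrt(240503))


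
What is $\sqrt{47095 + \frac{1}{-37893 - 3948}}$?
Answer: $\frac{19 \sqrt{25376352646}}{13947} \approx 217.01$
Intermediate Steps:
$\sqrt{47095 + \frac{1}{-37893 - 3948}} = \sqrt{47095 + \frac{1}{-41841}} = \sqrt{47095 - \frac{1}{41841}} = \sqrt{\frac{1970501894}{41841}} = \frac{19 \sqrt{25376352646}}{13947}$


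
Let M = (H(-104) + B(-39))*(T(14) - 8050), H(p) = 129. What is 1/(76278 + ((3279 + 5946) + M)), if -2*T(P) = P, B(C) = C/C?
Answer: -1/961907 ≈ -1.0396e-6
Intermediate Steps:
B(C) = 1
T(P) = -P/2
M = -1047410 (M = (129 + 1)*(-1/2*14 - 8050) = 130*(-7 - 8050) = 130*(-8057) = -1047410)
1/(76278 + ((3279 + 5946) + M)) = 1/(76278 + ((3279 + 5946) - 1047410)) = 1/(76278 + (9225 - 1047410)) = 1/(76278 - 1038185) = 1/(-961907) = -1/961907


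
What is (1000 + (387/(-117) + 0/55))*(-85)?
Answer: -1101345/13 ≈ -84719.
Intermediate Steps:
(1000 + (387/(-117) + 0/55))*(-85) = (1000 + (387*(-1/117) + 0*(1/55)))*(-85) = (1000 + (-43/13 + 0))*(-85) = (1000 - 43/13)*(-85) = (12957/13)*(-85) = -1101345/13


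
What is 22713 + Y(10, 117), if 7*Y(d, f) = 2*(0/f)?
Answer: 22713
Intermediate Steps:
Y(d, f) = 0 (Y(d, f) = (2*(0/f))/7 = (2*0)/7 = (⅐)*0 = 0)
22713 + Y(10, 117) = 22713 + 0 = 22713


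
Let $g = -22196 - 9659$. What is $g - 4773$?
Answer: $-36628$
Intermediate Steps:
$g = -31855$ ($g = -22196 - 9659 = -31855$)
$g - 4773 = -31855 - 4773 = -36628$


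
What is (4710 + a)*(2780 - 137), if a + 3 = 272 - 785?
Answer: 11084742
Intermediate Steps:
a = -516 (a = -3 + (272 - 785) = -3 - 513 = -516)
(4710 + a)*(2780 - 137) = (4710 - 516)*(2780 - 137) = 4194*2643 = 11084742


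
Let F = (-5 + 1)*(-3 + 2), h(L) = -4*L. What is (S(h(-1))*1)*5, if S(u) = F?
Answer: 20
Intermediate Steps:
F = 4 (F = -4*(-1) = 4)
S(u) = 4
(S(h(-1))*1)*5 = (4*1)*5 = 4*5 = 20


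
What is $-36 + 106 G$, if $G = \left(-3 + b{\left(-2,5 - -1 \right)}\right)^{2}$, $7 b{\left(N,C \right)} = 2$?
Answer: $\frac{36502}{49} \approx 744.94$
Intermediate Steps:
$b{\left(N,C \right)} = \frac{2}{7}$ ($b{\left(N,C \right)} = \frac{1}{7} \cdot 2 = \frac{2}{7}$)
$G = \frac{361}{49}$ ($G = \left(-3 + \frac{2}{7}\right)^{2} = \left(- \frac{19}{7}\right)^{2} = \frac{361}{49} \approx 7.3673$)
$-36 + 106 G = -36 + 106 \cdot \frac{361}{49} = -36 + \frac{38266}{49} = \frac{36502}{49}$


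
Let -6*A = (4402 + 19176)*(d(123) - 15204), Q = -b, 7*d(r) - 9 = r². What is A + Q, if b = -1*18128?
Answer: 358866166/7 ≈ 5.1267e+7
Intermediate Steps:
b = -18128
d(r) = 9/7 + r²/7
Q = 18128 (Q = -1*(-18128) = 18128)
A = 358739270/7 (A = -(4402 + 19176)*((9/7 + (⅐)*123²) - 15204)/6 = -11789*((9/7 + (⅐)*15129) - 15204)/3 = -11789*((9/7 + 15129/7) - 15204)/3 = -11789*(15138/7 - 15204)/3 = -11789*(-91290)/(3*7) = -⅙*(-2152435620/7) = 358739270/7 ≈ 5.1248e+7)
A + Q = 358739270/7 + 18128 = 358866166/7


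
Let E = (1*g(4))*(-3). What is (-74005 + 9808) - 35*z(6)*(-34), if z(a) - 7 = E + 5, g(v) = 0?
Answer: -49917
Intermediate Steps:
E = 0 (E = (1*0)*(-3) = 0*(-3) = 0)
z(a) = 12 (z(a) = 7 + (0 + 5) = 7 + 5 = 12)
(-74005 + 9808) - 35*z(6)*(-34) = (-74005 + 9808) - 35*12*(-34) = -64197 - 420*(-34) = -64197 + 14280 = -49917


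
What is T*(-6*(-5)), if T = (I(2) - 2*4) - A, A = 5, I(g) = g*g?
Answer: -270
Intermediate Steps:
I(g) = g²
T = -9 (T = (2² - 2*4) - 1*5 = (4 - 8) - 5 = -4 - 5 = -9)
T*(-6*(-5)) = -(-54)*(-5) = -9*30 = -270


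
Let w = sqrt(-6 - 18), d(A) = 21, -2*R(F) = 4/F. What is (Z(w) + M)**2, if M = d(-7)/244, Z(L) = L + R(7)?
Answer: (-341 + 3416*I*sqrt(6))**2/2917264 ≈ -23.96 - 1.9562*I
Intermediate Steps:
R(F) = -2/F
w = 2*I*sqrt(6) (w = sqrt(-24) = 2*I*sqrt(6) ≈ 4.899*I)
Z(L) = -2/7 + L (Z(L) = L - 2/7 = -2/7 + L)
M = 21/244 ≈ 0.086066
(Z(w) + M)**2 = ((-2/7 + 2*I*sqrt(6)) + 21/244)**2 = (-341/1708 + 2*I*sqrt(6))**2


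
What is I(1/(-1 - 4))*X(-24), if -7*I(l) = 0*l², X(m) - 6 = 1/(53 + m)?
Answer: 0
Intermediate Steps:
X(m) = 6 + 1/(53 + m)
I(l) = 0 (I(l) = -0*l² = -⅐*0 = 0)
I(1/(-1 - 4))*X(-24) = 0*((319 + 6*(-24))/(53 - 24)) = 0*((319 - 144)/29) = 0*((1/29)*175) = 0*(175/29) = 0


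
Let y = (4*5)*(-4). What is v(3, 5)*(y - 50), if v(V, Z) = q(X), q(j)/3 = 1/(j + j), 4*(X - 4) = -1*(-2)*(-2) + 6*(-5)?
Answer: 130/3 ≈ 43.333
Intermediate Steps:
y = -80 (y = 20*(-4) = -80)
X = -9/2 (X = 4 + (-1*(-2)*(-2) + 6*(-5))/4 = 4 + (2*(-2) - 30)/4 = 4 + (-4 - 30)/4 = 4 + (¼)*(-34) = 4 - 17/2 = -9/2 ≈ -4.5000)
q(j) = 3/(2*j) (q(j) = 3/(j + j) = 3/((2*j)) = 3*(1/(2*j)) = 3/(2*j))
v(V, Z) = -⅓ (v(V, Z) = 3/(2*(-9/2)) = (3/2)*(-2/9) = -⅓)
v(3, 5)*(y - 50) = -(-80 - 50)/3 = -⅓*(-130) = 130/3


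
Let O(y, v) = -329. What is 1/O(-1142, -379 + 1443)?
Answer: -1/329 ≈ -0.0030395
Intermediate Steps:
1/O(-1142, -379 + 1443) = 1/(-329) = -1/329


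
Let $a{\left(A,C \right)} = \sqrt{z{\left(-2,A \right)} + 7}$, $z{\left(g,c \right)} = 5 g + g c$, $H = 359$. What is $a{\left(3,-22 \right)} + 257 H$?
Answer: $92263 + 3 i \approx 92263.0 + 3.0 i$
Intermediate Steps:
$z{\left(g,c \right)} = 5 g + c g$
$a{\left(A,C \right)} = \sqrt{-3 - 2 A}$ ($a{\left(A,C \right)} = \sqrt{- 2 \left(5 + A\right) + 7} = \sqrt{\left(-10 - 2 A\right) + 7} = \sqrt{-3 - 2 A}$)
$a{\left(3,-22 \right)} + 257 H = \sqrt{-3 - 6} + 257 \cdot 359 = \sqrt{-3 - 6} + 92263 = \sqrt{-9} + 92263 = 3 i + 92263 = 92263 + 3 i$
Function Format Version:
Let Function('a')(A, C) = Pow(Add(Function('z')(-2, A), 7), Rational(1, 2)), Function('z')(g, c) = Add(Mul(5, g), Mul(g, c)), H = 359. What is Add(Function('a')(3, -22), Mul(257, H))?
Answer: Add(92263, Mul(3, I)) ≈ Add(92263., Mul(3.0000, I))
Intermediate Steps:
Function('z')(g, c) = Add(Mul(5, g), Mul(c, g))
Function('a')(A, C) = Pow(Add(-3, Mul(-2, A)), Rational(1, 2)) (Function('a')(A, C) = Pow(Add(Mul(-2, Add(5, A)), 7), Rational(1, 2)) = Pow(Add(Add(-10, Mul(-2, A)), 7), Rational(1, 2)) = Pow(Add(-3, Mul(-2, A)), Rational(1, 2)))
Add(Function('a')(3, -22), Mul(257, H)) = Add(Pow(Add(-3, Mul(-2, 3)), Rational(1, 2)), Mul(257, 359)) = Add(Pow(Add(-3, -6), Rational(1, 2)), 92263) = Add(Pow(-9, Rational(1, 2)), 92263) = Add(Mul(3, I), 92263) = Add(92263, Mul(3, I))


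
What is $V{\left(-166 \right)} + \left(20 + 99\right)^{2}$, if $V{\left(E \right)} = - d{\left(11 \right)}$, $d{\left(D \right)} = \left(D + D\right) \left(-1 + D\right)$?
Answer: $13941$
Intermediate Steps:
$d{\left(D \right)} = 2 D \left(-1 + D\right)$
$V{\left(E \right)} = -220$ ($V{\left(E \right)} = - 2 \cdot 11 \left(-1 + 11\right) = - 2 \cdot 11 \cdot 10 = \left(-1\right) 220 = -220$)
$V{\left(-166 \right)} + \left(20 + 99\right)^{2} = -220 + \left(20 + 99\right)^{2} = -220 + 119^{2} = -220 + 14161 = 13941$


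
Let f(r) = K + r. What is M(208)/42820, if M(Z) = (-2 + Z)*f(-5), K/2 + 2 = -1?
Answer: -1133/21410 ≈ -0.052919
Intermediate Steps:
K = -6 (K = -4 + 2*(-1) = -4 - 2 = -6)
f(r) = -6 + r
M(Z) = 22 - 11*Z (M(Z) = (-2 + Z)*(-6 - 5) = (-2 + Z)*(-11) = 22 - 11*Z)
M(208)/42820 = (22 - 11*208)/42820 = (22 - 2288)*(1/42820) = -2266*1/42820 = -1133/21410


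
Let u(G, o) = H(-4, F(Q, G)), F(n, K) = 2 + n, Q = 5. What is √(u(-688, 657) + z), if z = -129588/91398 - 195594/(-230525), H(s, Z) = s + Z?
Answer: √1198907382371349511/702317465 ≈ 1.5590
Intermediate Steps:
H(s, Z) = Z + s
u(G, o) = 3 (u(G, o) = (2 + 5) - 4 = 7 - 4 = 3)
z = -1999395548/3511587325 (z = -129588*1/91398 - 195594*(-1/230525) = -21598/15233 + 195594/230525 = -1999395548/3511587325 ≈ -0.56937)
√(u(-688, 657) + z) = √(3 - 1999395548/3511587325) = √(8535366427/3511587325) = √1198907382371349511/702317465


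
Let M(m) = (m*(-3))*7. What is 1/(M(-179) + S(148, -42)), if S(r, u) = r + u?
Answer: 1/3865 ≈ 0.00025873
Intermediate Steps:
M(m) = -21*m (M(m) = -3*m*7 = -21*m)
1/(M(-179) + S(148, -42)) = 1/(-21*(-179) + (148 - 42)) = 1/(3759 + 106) = 1/3865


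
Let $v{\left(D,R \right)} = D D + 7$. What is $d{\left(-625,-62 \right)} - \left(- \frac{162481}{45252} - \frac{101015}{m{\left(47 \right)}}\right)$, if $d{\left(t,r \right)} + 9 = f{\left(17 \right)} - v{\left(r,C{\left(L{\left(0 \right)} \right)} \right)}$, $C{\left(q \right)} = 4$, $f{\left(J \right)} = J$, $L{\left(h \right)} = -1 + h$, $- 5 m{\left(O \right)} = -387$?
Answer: $- \frac{4931343965}{1945836} \approx -2534.3$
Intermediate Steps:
$m{\left(O \right)} = \frac{387}{5}$ ($m{\left(O \right)} = \left(- \frac{1}{5}\right) \left(-387\right) = \frac{387}{5}$)
$v{\left(D,R \right)} = 7 + D^{2}$ ($v{\left(D,R \right)} = D^{2} + 7 = 7 + D^{2}$)
$d{\left(t,r \right)} = 1 - r^{2}$ ($d{\left(t,r \right)} = -9 - \left(-10 + r^{2}\right) = 1 - r^{2}$)
$d{\left(-625,-62 \right)} - \left(- \frac{162481}{45252} - \frac{101015}{m{\left(47 \right)}}\right) = \left(1 - \left(-62\right)^{2}\right) - \left(- \frac{162481}{45252} - \frac{101015}{\frac{387}{5}}\right) = \left(1 - 3844\right) - \left(\left(-162481\right) \frac{1}{45252} - \frac{505075}{387}\right) = \left(1 - 3844\right) - \left(- \frac{162481}{45252} - \frac{505075}{387}\right) = -3843 - - \frac{2546503783}{1945836} = -3843 + \frac{2546503783}{1945836} = - \frac{4931343965}{1945836}$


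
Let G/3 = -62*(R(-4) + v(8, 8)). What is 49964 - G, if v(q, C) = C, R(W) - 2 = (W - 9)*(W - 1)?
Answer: 63914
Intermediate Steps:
R(W) = 2 + (-1 + W)*(-9 + W) (R(W) = 2 + (W - 9)*(W - 1) = 2 + (-9 + W)*(-1 + W) = 2 + (-1 + W)*(-9 + W))
G = -13950 (G = 3*(-62*((11 + (-4)**2 - 10*(-4)) + 8)) = 3*(-62*((11 + 16 + 40) + 8)) = 3*(-62*(67 + 8)) = 3*(-62*75) = 3*(-4650) = -13950)
49964 - G = 49964 - 1*(-13950) = 49964 + 13950 = 63914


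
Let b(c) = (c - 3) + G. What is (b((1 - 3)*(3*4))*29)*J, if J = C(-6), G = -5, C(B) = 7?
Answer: -6496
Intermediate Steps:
J = 7
b(c) = -8 + c (b(c) = (c - 3) - 5 = (-3 + c) - 5 = -8 + c)
(b((1 - 3)*(3*4))*29)*J = ((-8 + (1 - 3)*(3*4))*29)*7 = ((-8 - 2*12)*29)*7 = ((-8 - 24)*29)*7 = -32*29*7 = -928*7 = -6496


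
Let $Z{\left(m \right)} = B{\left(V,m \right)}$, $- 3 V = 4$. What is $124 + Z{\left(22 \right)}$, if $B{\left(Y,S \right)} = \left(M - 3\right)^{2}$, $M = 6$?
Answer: $133$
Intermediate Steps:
$V = - \frac{4}{3}$ ($V = \left(- \frac{1}{3}\right) 4 = - \frac{4}{3} \approx -1.3333$)
$B{\left(Y,S \right)} = 9$ ($B{\left(Y,S \right)} = \left(6 - 3\right)^{2} = 3^{2} = 9$)
$Z{\left(m \right)} = 9$
$124 + Z{\left(22 \right)} = 124 + 9 = 133$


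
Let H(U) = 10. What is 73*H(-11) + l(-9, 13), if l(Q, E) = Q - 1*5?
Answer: 716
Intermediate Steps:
l(Q, E) = -5 + Q (l(Q, E) = Q - 5 = -5 + Q)
73*H(-11) + l(-9, 13) = 73*10 + (-5 - 9) = 730 - 14 = 716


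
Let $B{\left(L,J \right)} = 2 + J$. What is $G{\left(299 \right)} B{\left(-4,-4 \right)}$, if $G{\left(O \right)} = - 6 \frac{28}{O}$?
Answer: $\frac{336}{299} \approx 1.1237$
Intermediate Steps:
$G{\left(O \right)} = - \frac{168}{O}$
$G{\left(299 \right)} B{\left(-4,-4 \right)} = - \frac{168}{299} \left(2 - 4\right) = \left(-168\right) \frac{1}{299} \left(-2\right) = \left(- \frac{168}{299}\right) \left(-2\right) = \frac{336}{299}$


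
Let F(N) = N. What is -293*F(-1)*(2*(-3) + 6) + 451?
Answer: 451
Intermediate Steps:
-293*F(-1)*(2*(-3) + 6) + 451 = -(-293)*(2*(-3) + 6) + 451 = -(-293)*(-6 + 6) + 451 = -(-293)*0 + 451 = -293*0 + 451 = 0 + 451 = 451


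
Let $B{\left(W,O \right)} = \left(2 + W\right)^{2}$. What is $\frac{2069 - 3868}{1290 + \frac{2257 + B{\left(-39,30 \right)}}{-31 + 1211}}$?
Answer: $- \frac{1061410}{762913} \approx -1.3913$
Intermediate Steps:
$\frac{2069 - 3868}{1290 + \frac{2257 + B{\left(-39,30 \right)}}{-31 + 1211}} = \frac{2069 - 3868}{1290 + \frac{2257 + \left(2 - 39\right)^{2}}{-31 + 1211}} = - \frac{1799}{1290 + \frac{2257 + \left(-37\right)^{2}}{1180}} = - \frac{1799}{1290 + \left(2257 + 1369\right) \frac{1}{1180}} = - \frac{1799}{1290 + 3626 \cdot \frac{1}{1180}} = - \frac{1799}{1290 + \frac{1813}{590}} = - \frac{1799}{\frac{762913}{590}} = \left(-1799\right) \frac{590}{762913} = - \frac{1061410}{762913}$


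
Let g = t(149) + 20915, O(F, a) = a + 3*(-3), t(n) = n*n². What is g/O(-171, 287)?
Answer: 1664432/139 ≈ 11974.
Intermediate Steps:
t(n) = n³
O(F, a) = -9 + a (O(F, a) = a - 9 = -9 + a)
g = 3328864 (g = 149³ + 20915 = 3307949 + 20915 = 3328864)
g/O(-171, 287) = 3328864/(-9 + 287) = 3328864/278 = 3328864*(1/278) = 1664432/139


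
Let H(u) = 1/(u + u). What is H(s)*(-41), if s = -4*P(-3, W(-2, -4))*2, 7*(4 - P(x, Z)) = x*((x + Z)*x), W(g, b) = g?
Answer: 287/1168 ≈ 0.24572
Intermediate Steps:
P(x, Z) = 4 - x**2*(Z + x)/7 (P(x, Z) = 4 - x*(x + Z)*x/7 = 4 - x*(Z + x)*x/7 = 4 - x*x*(Z + x)/7 = 4 - x**2*(Z + x)/7)
s = -584/7 (s = -4*(4 - 1/7*(-3)**3 - 1/7*(-2)*(-3)**2)*2 = -4*(4 - 1/7*(-27) - 1/7*(-2)*9)*2 = -4*(4 + 27/7 + 18/7)*2 = -4*73/7*2 = -292/7*2 = -584/7 ≈ -83.429)
H(u) = 1/(2*u)
H(s)*(-41) = (1/(2*(-584/7)))*(-41) = ((1/2)*(-7/584))*(-41) = -7/1168*(-41) = 287/1168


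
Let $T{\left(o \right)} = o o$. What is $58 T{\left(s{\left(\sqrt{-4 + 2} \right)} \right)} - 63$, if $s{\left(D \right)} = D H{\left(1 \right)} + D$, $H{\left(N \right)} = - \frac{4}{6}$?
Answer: $- \frac{683}{9} \approx -75.889$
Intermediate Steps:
$H{\left(N \right)} = - \frac{2}{3}$ ($H{\left(N \right)} = \left(-4\right) \frac{1}{6} = - \frac{2}{3}$)
$s{\left(D \right)} = \frac{D}{3}$ ($s{\left(D \right)} = D \left(- \frac{2}{3}\right) + D = - \frac{2 D}{3} + D = \frac{D}{3}$)
$T{\left(o \right)} = o^{2}$
$58 T{\left(s{\left(\sqrt{-4 + 2} \right)} \right)} - 63 = 58 \left(\frac{\sqrt{-4 + 2}}{3}\right)^{2} - 63 = 58 \left(\frac{\sqrt{-2}}{3}\right)^{2} - 63 = 58 \left(\frac{i \sqrt{2}}{3}\right)^{2} - 63 = 58 \left(- \frac{2}{9}\right) - 63 = - \frac{116}{9} - 63 = - \frac{683}{9}$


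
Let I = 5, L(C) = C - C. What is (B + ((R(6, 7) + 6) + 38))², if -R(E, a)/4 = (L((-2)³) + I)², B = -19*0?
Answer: 3136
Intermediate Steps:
L(C) = 0
B = 0
R(E, a) = -100 (R(E, a) = -4*(0 + 5)² = -4*5² = -4*25 = -100)
(B + ((R(6, 7) + 6) + 38))² = (0 + ((-100 + 6) + 38))² = (0 + (-94 + 38))² = (0 - 56)² = (-56)² = 3136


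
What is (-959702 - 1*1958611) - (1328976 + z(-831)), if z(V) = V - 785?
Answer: -4245673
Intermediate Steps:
z(V) = -785 + V
(-959702 - 1*1958611) - (1328976 + z(-831)) = (-959702 - 1*1958611) - (1328976 + (-785 - 831)) = (-959702 - 1958611) - (1328976 - 1616) = -2918313 - 1*1327360 = -2918313 - 1327360 = -4245673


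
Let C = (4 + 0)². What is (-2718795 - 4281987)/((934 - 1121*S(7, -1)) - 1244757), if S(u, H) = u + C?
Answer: 1166797/211601 ≈ 5.5141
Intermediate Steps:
C = 16 (C = 4² = 16)
S(u, H) = 16 + u (S(u, H) = u + 16 = 16 + u)
(-2718795 - 4281987)/((934 - 1121*S(7, -1)) - 1244757) = (-2718795 - 4281987)/((934 - 1121*(16 + 7)) - 1244757) = -7000782/((934 - 1121*23) - 1244757) = -7000782/((934 - 25783) - 1244757) = -7000782/(-24849 - 1244757) = -7000782/(-1269606) = -7000782*(-1/1269606) = 1166797/211601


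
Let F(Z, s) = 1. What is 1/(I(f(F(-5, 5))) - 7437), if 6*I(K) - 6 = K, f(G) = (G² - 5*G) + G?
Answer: -2/14873 ≈ -0.00013447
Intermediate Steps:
f(G) = G² - 4*G
I(K) = 1 + K/6
1/(I(f(F(-5, 5))) - 7437) = 1/((1 + (1*(-4 + 1))/6) - 7437) = 1/((1 + (1*(-3))/6) - 7437) = 1/((1 + (⅙)*(-3)) - 7437) = 1/((1 - ½) - 7437) = 1/(½ - 7437) = 1/(-14873/2) = -2/14873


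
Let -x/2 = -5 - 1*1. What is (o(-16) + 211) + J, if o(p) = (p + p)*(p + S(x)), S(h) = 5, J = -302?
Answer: 261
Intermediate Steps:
x = 12 (x = -2*(-5 - 1*1) = -2*(-5 - 1) = -2*(-6) = 12)
o(p) = 2*p*(5 + p) (o(p) = (p + p)*(p + 5) = (2*p)*(5 + p) = 2*p*(5 + p))
(o(-16) + 211) + J = (2*(-16)*(5 - 16) + 211) - 302 = (2*(-16)*(-11) + 211) - 302 = (352 + 211) - 302 = 563 - 302 = 261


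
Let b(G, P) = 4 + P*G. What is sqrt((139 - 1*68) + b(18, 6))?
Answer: sqrt(183) ≈ 13.528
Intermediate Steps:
b(G, P) = 4 + G*P
sqrt((139 - 1*68) + b(18, 6)) = sqrt((139 - 1*68) + (4 + 18*6)) = sqrt((139 - 68) + (4 + 108)) = sqrt(71 + 112) = sqrt(183)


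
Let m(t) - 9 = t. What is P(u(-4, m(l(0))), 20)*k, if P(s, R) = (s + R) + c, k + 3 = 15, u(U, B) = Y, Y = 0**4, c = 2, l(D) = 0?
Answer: 264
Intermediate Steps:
Y = 0
m(t) = 9 + t
u(U, B) = 0
k = 12 (k = -3 + 15 = 12)
P(s, R) = 2 + R + s (P(s, R) = (s + R) + 2 = (R + s) + 2 = 2 + R + s)
P(u(-4, m(l(0))), 20)*k = (2 + 20 + 0)*12 = 22*12 = 264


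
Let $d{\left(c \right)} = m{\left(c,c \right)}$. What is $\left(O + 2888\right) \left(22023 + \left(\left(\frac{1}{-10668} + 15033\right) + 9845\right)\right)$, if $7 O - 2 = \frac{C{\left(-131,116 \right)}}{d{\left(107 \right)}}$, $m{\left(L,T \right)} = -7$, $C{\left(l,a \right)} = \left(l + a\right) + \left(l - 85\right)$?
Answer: $\frac{1447483235231}{10668} \approx 1.3568 \cdot 10^{8}$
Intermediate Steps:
$C{\left(l,a \right)} = -85 + a + 2 l$ ($C{\left(l,a \right)} = \left(a + l\right) + \left(l - 85\right) = \left(a + l\right) + \left(-85 + l\right) = -85 + a + 2 l$)
$d{\left(c \right)} = -7$
$O = 5$ ($O = \frac{2}{7} + \frac{\left(-85 + 116 + 2 \left(-131\right)\right) \frac{1}{-7}}{7} = \frac{2}{7} + \frac{\left(-85 + 116 - 262\right) \left(- \frac{1}{7}\right)}{7} = \frac{2}{7} + \frac{\left(-231\right) \left(- \frac{1}{7}\right)}{7} = \frac{2}{7} + \frac{1}{7} \cdot 33 = \frac{2}{7} + \frac{33}{7} = 5$)
$\left(O + 2888\right) \left(22023 + \left(\left(\frac{1}{-10668} + 15033\right) + 9845\right)\right) = \left(5 + 2888\right) \left(22023 + \left(\left(\frac{1}{-10668} + 15033\right) + 9845\right)\right) = 2893 \left(22023 + \left(\left(- \frac{1}{10668} + 15033\right) + 9845\right)\right) = 2893 \left(22023 + \left(\frac{160372043}{10668} + 9845\right)\right) = 2893 \left(22023 + \frac{265398503}{10668}\right) = 2893 \cdot \frac{500339867}{10668} = \frac{1447483235231}{10668}$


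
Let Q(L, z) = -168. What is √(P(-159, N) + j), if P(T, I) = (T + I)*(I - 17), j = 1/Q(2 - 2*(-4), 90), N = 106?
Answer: I*√33283194/84 ≈ 68.68*I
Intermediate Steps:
j = -1/168 (j = 1/(-168) = -1/168 ≈ -0.0059524)
P(T, I) = (-17 + I)*(I + T) (P(T, I) = (I + T)*(-17 + I) = (-17 + I)*(I + T))
√(P(-159, N) + j) = √((106² - 17*106 - 17*(-159) + 106*(-159)) - 1/168) = √((11236 - 1802 + 2703 - 16854) - 1/168) = √(-4717 - 1/168) = √(-792457/168) = I*√33283194/84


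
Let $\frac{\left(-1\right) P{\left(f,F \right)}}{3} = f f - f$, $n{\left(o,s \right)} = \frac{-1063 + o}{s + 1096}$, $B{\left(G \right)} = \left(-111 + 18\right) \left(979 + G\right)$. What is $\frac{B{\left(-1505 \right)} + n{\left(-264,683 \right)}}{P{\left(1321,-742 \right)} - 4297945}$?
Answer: $- \frac{17404759}{3390455559} \approx -0.0051335$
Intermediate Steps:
$B{\left(G \right)} = -91047 - 93 G$ ($B{\left(G \right)} = - 93 \left(979 + G\right) = -91047 - 93 G$)
$n{\left(o,s \right)} = \frac{-1063 + o}{1096 + s}$
$P{\left(f,F \right)} = - 3 f^{2} + 3 f$ ($P{\left(f,F \right)} = - 3 \left(f f - f\right) = - 3 \left(f^{2} - f\right) = - 3 f^{2} + 3 f$)
$\frac{B{\left(-1505 \right)} + n{\left(-264,683 \right)}}{P{\left(1321,-742 \right)} - 4297945} = \frac{\left(-91047 - -139965\right) + \frac{-1063 - 264}{1096 + 683}}{3 \cdot 1321 \left(1 - 1321\right) - 4297945} = \frac{\left(-91047 + 139965\right) + \frac{1}{1779} \left(-1327\right)}{3 \cdot 1321 \left(1 - 1321\right) - 4297945} = \frac{48918 + \frac{1}{1779} \left(-1327\right)}{3 \cdot 1321 \left(-1320\right) - 4297945} = \frac{48918 - \frac{1327}{1779}}{-5231160 - 4297945} = \frac{87023795}{1779 \left(-9529105\right)} = \frac{87023795}{1779} \left(- \frac{1}{9529105}\right) = - \frac{17404759}{3390455559}$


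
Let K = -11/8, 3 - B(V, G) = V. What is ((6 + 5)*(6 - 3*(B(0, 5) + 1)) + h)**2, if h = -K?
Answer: 267289/64 ≈ 4176.4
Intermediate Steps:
B(V, G) = 3 - V
K = -11/8 (K = -11*1/8 = -11/8 ≈ -1.3750)
h = 11/8 (h = -1*(-11/8) = 11/8 ≈ 1.3750)
((6 + 5)*(6 - 3*(B(0, 5) + 1)) + h)**2 = ((6 + 5)*(6 - 3*((3 - 1*0) + 1)) + 11/8)**2 = (11*(6 - 3*((3 + 0) + 1)) + 11/8)**2 = (11*(6 - 3*(3 + 1)) + 11/8)**2 = (11*(6 - 3*4) + 11/8)**2 = (11*(6 - 12) + 11/8)**2 = (11*(-6) + 11/8)**2 = (-66 + 11/8)**2 = (-517/8)**2 = 267289/64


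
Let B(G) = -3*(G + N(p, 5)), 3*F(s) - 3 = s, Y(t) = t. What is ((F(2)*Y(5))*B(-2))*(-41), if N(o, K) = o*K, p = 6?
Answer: 28700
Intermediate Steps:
N(o, K) = K*o
F(s) = 1 + s/3
B(G) = -90 - 3*G (B(G) = -3*(G + 5*6) = -3*(G + 30) = -3*(30 + G) = -90 - 3*G)
((F(2)*Y(5))*B(-2))*(-41) = (((1 + (⅓)*2)*5)*(-90 - 3*(-2)))*(-41) = (((1 + ⅔)*5)*(-90 + 6))*(-41) = (((5/3)*5)*(-84))*(-41) = ((25/3)*(-84))*(-41) = -700*(-41) = 28700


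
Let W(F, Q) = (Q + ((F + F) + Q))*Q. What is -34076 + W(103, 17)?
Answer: -29996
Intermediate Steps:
W(F, Q) = Q*(2*F + 2*Q) (W(F, Q) = (Q + (2*F + Q))*Q = (Q + (Q + 2*F))*Q = (2*F + 2*Q)*Q = Q*(2*F + 2*Q))
-34076 + W(103, 17) = -34076 + 2*17*(103 + 17) = -34076 + 2*17*120 = -34076 + 4080 = -29996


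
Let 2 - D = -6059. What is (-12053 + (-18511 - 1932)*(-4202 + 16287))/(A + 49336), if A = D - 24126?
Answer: -247065708/31271 ≈ -7900.8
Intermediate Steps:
D = 6061 (D = 2 - 1*(-6059) = 2 + 6059 = 6061)
A = -18065 (A = 6061 - 24126 = -18065)
(-12053 + (-18511 - 1932)*(-4202 + 16287))/(A + 49336) = (-12053 + (-18511 - 1932)*(-4202 + 16287))/(-18065 + 49336) = (-12053 - 20443*12085)/31271 = (-12053 - 247053655)*(1/31271) = -247065708*1/31271 = -247065708/31271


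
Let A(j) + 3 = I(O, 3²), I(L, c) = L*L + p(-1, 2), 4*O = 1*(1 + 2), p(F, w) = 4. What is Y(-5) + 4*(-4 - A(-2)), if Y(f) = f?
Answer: -109/4 ≈ -27.250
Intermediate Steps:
O = ¾ (O = (1*(1 + 2))/4 = (1*3)/4 = (¼)*3 = ¾ ≈ 0.75000)
I(L, c) = 4 + L² (I(L, c) = L*L + 4 = L² + 4 = 4 + L²)
A(j) = 25/16 (A(j) = -3 + (4 + (¾)²) = -3 + (4 + 9/16) = -3 + 73/16 = 25/16)
Y(-5) + 4*(-4 - A(-2)) = -5 + 4*(-4 - 1*25/16) = -5 + 4*(-4 - 25/16) = -5 + 4*(-89/16) = -5 - 89/4 = -109/4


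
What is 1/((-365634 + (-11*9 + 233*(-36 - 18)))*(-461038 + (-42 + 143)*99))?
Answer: 1/170634819285 ≈ 5.8605e-12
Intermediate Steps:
1/((-365634 + (-11*9 + 233*(-36 - 18)))*(-461038 + (-42 + 143)*99)) = 1/((-365634 + (-99 + 233*(-54)))*(-461038 + 101*99)) = 1/((-365634 + (-99 - 12582))*(-461038 + 9999)) = 1/((-365634 - 12681)*(-451039)) = 1/(-378315*(-451039)) = 1/170634819285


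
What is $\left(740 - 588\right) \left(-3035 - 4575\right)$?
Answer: $-1156720$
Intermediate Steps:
$\left(740 - 588\right) \left(-3035 - 4575\right) = 152 \left(-7610\right) = -1156720$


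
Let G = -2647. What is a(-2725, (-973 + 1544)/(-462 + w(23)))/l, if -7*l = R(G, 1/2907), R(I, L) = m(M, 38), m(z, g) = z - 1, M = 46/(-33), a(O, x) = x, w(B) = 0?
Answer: -571/158 ≈ -3.6139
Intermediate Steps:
M = -46/33 (M = 46*(-1/33) = -46/33 ≈ -1.3939)
m(z, g) = -1 + z
R(I, L) = -79/33 (R(I, L) = -1 - 46/33 = -79/33)
l = 79/231 (l = -1/7*(-79/33) = 79/231 ≈ 0.34199)
a(-2725, (-973 + 1544)/(-462 + w(23)))/l = ((-973 + 1544)/(-462 + 0))/(79/231) = (571/(-462))*(231/79) = (571*(-1/462))*(231/79) = -571/462*231/79 = -571/158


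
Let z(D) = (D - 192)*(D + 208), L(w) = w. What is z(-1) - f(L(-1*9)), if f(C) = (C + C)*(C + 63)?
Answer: -38979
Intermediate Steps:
f(C) = 2*C*(63 + C) (f(C) = (2*C)*(63 + C) = 2*C*(63 + C))
z(D) = (-192 + D)*(208 + D)
z(-1) - f(L(-1*9)) = (-39936 + (-1)**2 + 16*(-1)) - 2*(-1*9)*(63 - 1*9) = (-39936 + 1 - 16) - 2*(-9)*(63 - 9) = -39951 - 2*(-9)*54 = -39951 - 1*(-972) = -39951 + 972 = -38979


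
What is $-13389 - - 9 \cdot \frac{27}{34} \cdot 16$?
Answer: $- \frac{225669}{17} \approx -13275.0$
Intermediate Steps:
$-13389 - - 9 \cdot \frac{27}{34} \cdot 16 = -13389 - - 9 \cdot 27 \cdot \frac{1}{34} \cdot 16 = -13389 - \left(-9\right) \frac{27}{34} \cdot 16 = -13389 - \left(- \frac{243}{34}\right) 16 = -13389 - - \frac{1944}{17} = -13389 + \frac{1944}{17} = - \frac{225669}{17}$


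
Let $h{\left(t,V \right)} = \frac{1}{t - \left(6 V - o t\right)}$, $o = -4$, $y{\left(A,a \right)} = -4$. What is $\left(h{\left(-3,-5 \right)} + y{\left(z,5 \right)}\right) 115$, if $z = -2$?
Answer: $- \frac{17825}{39} \approx -457.05$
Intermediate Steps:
$h{\left(t,V \right)} = \frac{1}{- 6 V - 3 t}$ ($h{\left(t,V \right)} = \frac{1}{t - \left(4 t + 6 V\right)} = \frac{1}{- 6 V - 3 t}$)
$\left(h{\left(-3,-5 \right)} + y{\left(z,5 \right)}\right) 115 = \left(- \frac{1}{3 \left(-3\right) + 6 \left(-5\right)} - 4\right) 115 = \left(- \frac{1}{-9 - 30} - 4\right) 115 = \left(- \frac{1}{-39} - 4\right) 115 = \left(\left(-1\right) \left(- \frac{1}{39}\right) - 4\right) 115 = \left(\frac{1}{39} - 4\right) 115 = \left(- \frac{155}{39}\right) 115 = - \frac{17825}{39}$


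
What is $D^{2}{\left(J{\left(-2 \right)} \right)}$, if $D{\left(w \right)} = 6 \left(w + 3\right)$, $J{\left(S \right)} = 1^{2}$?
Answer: $576$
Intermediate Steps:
$J{\left(S \right)} = 1$
$D{\left(w \right)} = 18 + 6 w$ ($D{\left(w \right)} = 6 \left(3 + w\right) = 18 + 6 w$)
$D^{2}{\left(J{\left(-2 \right)} \right)} = \left(18 + 6 \cdot 1\right)^{2} = \left(18 + 6\right)^{2} = 24^{2} = 576$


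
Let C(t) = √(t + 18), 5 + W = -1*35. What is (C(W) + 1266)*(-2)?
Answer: -2532 - 2*I*√22 ≈ -2532.0 - 9.3808*I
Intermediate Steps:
W = -40 (W = -5 - 1*35 = -5 - 35 = -40)
C(t) = √(18 + t)
(C(W) + 1266)*(-2) = (√(18 - 40) + 1266)*(-2) = (√(-22) + 1266)*(-2) = (I*√22 + 1266)*(-2) = (1266 + I*√22)*(-2) = -2532 - 2*I*√22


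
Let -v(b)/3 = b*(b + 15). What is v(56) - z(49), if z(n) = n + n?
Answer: -12026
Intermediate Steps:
z(n) = 2*n
v(b) = -3*b*(15 + b) (v(b) = -3*b*(b + 15) = -3*b*(15 + b))
v(56) - z(49) = -3*56*(15 + 56) - 2*49 = -3*56*71 - 1*98 = -11928 - 98 = -12026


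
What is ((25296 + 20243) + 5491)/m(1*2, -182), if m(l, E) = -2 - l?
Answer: -25515/2 ≈ -12758.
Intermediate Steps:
((25296 + 20243) + 5491)/m(1*2, -182) = ((25296 + 20243) + 5491)/(-2 - 2) = (45539 + 5491)/(-2 - 1*2) = 51030/(-2 - 2) = 51030/(-4) = 51030*(-1/4) = -25515/2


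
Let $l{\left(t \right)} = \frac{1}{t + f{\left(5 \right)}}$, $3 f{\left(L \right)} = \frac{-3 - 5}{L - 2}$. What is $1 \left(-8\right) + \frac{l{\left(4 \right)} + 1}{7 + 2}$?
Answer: $- \frac{1979}{252} \approx -7.8532$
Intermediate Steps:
$f{\left(L \right)} = - \frac{8}{3 \left(-2 + L\right)}$ ($f{\left(L \right)} = \frac{\left(-3 - 5\right) \frac{1}{L - 2}}{3} = \frac{\left(-8\right) \frac{1}{-2 + L}}{3} = - \frac{8}{3 \left(-2 + L\right)}$)
$l{\left(t \right)} = \frac{1}{- \frac{8}{9} + t}$ ($l{\left(t \right)} = \frac{1}{t - \frac{8}{-6 + 3 \cdot 5}} = \frac{1}{t - \frac{8}{-6 + 15}} = \frac{1}{t - \frac{8}{9}} = \frac{1}{- \frac{8}{9} + t}$)
$1 \left(-8\right) + \frac{l{\left(4 \right)} + 1}{7 + 2} = 1 \left(-8\right) + \frac{\frac{9}{-8 + 9 \cdot 4} + 1}{7 + 2} = -8 + \frac{\frac{9}{-8 + 36} + 1}{9} = -8 + \left(\frac{9}{28} + 1\right) \frac{1}{9} = -8 + \frac{37}{28} \cdot \frac{1}{9} = -8 + \frac{37}{252} = - \frac{1979}{252}$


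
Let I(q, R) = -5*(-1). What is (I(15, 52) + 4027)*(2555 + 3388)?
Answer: 23962176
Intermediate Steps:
I(q, R) = 5
(I(15, 52) + 4027)*(2555 + 3388) = (5 + 4027)*(2555 + 3388) = 4032*5943 = 23962176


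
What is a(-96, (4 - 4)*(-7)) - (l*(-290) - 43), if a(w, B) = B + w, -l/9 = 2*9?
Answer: -47033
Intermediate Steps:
l = -162 (l = -18*9 = -9*18 = -162)
a(-96, (4 - 4)*(-7)) - (l*(-290) - 43) = ((4 - 4)*(-7) - 96) - (-162*(-290) - 43) = (0*(-7) - 96) - (46980 - 43) = (0 - 96) - 1*46937 = -96 - 46937 = -47033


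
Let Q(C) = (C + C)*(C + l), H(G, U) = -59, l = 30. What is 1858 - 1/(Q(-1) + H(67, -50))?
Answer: 217387/117 ≈ 1858.0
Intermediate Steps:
Q(C) = 2*C*(30 + C) (Q(C) = (C + C)*(C + 30) = (2*C)*(30 + C) = 2*C*(30 + C))
1858 - 1/(Q(-1) + H(67, -50)) = 1858 - 1/(2*(-1)*(30 - 1) - 59) = 1858 - 1/(2*(-1)*29 - 59) = 1858 - 1/(-58 - 59) = 1858 - 1/(-117) = 1858 - 1*(-1/117) = 1858 + 1/117 = 217387/117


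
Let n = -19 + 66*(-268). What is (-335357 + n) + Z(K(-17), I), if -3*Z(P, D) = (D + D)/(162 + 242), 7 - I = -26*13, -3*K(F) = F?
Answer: -71319043/202 ≈ -3.5306e+5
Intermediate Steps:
K(F) = -F/3
I = 345 (I = 7 - (-26)*13 = 7 - 1*(-338) = 7 + 338 = 345)
Z(P, D) = -D/606 (Z(P, D) = -(D + D)/(3*(162 + 242)) = -2*D/(3*404) = -D/606)
n = -17707 (n = -19 - 17688 = -17707)
(-335357 + n) + Z(K(-17), I) = (-335357 - 17707) - 1/606*345 = -353064 - 115/202 = -71319043/202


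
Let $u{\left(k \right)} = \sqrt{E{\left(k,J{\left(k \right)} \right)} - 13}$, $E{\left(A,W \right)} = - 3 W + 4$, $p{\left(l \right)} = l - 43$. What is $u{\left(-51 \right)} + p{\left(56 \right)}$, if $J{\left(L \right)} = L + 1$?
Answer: $13 + \sqrt{141} \approx 24.874$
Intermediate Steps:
$J{\left(L \right)} = 1 + L$
$p{\left(l \right)} = -43 + l$
$E{\left(A,W \right)} = 4 - 3 W$
$u{\left(k \right)} = \sqrt{-12 - 3 k}$ ($u{\left(k \right)} = \sqrt{\left(4 - 3 \left(1 + k\right)\right) - 13} = \sqrt{\left(4 - \left(3 + 3 k\right)\right) - 13} = \sqrt{\left(1 - 3 k\right) - 13} = \sqrt{-12 - 3 k}$)
$u{\left(-51 \right)} + p{\left(56 \right)} = \sqrt{-12 - -153} + \left(-43 + 56\right) = \sqrt{-12 + 153} + 13 = \sqrt{141} + 13 = 13 + \sqrt{141}$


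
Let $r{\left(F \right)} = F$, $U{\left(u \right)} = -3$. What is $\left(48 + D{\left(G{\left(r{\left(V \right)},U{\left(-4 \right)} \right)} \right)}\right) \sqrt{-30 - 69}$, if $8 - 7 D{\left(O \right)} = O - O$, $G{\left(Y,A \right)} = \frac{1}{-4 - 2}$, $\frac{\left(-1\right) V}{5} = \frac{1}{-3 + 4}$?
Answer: $\frac{1032 i \sqrt{11}}{7} \approx 488.97 i$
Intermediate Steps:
$V = -5$ ($V = - \frac{5}{-3 + 4} = - \frac{5}{1} = \left(-5\right) 1 = -5$)
$G{\left(Y,A \right)} = - \frac{1}{6}$ ($G{\left(Y,A \right)} = \frac{1}{-6} = - \frac{1}{6}$)
$D{\left(O \right)} = \frac{8}{7}$ ($D{\left(O \right)} = \frac{8}{7} - \frac{O - O}{7} = \frac{8}{7} - 0 = \frac{8}{7} + 0 = \frac{8}{7}$)
$\left(48 + D{\left(G{\left(r{\left(V \right)},U{\left(-4 \right)} \right)} \right)}\right) \sqrt{-30 - 69} = \left(48 + \frac{8}{7}\right) \sqrt{-30 - 69} = \frac{344 \sqrt{-99}}{7} = \frac{344 \cdot 3 i \sqrt{11}}{7} = \frac{1032 i \sqrt{11}}{7}$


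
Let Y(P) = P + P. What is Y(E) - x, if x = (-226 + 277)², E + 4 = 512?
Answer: -1585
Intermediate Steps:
E = 508 (E = -4 + 512 = 508)
Y(P) = 2*P
x = 2601 (x = 51² = 2601)
Y(E) - x = 2*508 - 1*2601 = 1016 - 2601 = -1585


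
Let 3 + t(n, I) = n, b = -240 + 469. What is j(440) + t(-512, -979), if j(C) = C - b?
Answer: -304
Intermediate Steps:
b = 229
j(C) = -229 + C (j(C) = C - 1*229 = C - 229 = -229 + C)
t(n, I) = -3 + n
j(440) + t(-512, -979) = (-229 + 440) + (-3 - 512) = 211 - 515 = -304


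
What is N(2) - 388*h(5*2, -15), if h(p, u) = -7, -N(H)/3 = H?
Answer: 2710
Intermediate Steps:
N(H) = -3*H
N(2) - 388*h(5*2, -15) = -3*2 - 388*(-7) = -6 + 2716 = 2710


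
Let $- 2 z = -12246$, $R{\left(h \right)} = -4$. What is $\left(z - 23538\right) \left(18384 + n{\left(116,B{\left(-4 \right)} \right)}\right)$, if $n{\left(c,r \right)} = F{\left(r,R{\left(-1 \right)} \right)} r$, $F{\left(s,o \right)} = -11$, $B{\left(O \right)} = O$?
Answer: $-320923620$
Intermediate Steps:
$z = 6123$ ($z = \left(- \frac{1}{2}\right) \left(-12246\right) = 6123$)
$n{\left(c,r \right)} = - 11 r$
$\left(z - 23538\right) \left(18384 + n{\left(116,B{\left(-4 \right)} \right)}\right) = \left(6123 - 23538\right) \left(18384 - -44\right) = - 17415 \left(18384 + 44\right) = \left(-17415\right) 18428 = -320923620$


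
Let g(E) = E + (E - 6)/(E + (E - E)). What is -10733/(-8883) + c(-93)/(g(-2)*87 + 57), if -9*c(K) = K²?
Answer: -288440/97713 ≈ -2.9519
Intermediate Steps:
g(E) = E + (-6 + E)/E (g(E) = E + (-6 + E)/(E + 0) = E + (-6 + E)/E)
c(K) = -K²/9
-10733/(-8883) + c(-93)/(g(-2)*87 + 57) = -10733/(-8883) + (-⅑*(-93)²)/((1 - 2 - 6/(-2))*87 + 57) = -10733*(-1/8883) + (-⅑*8649)/((1 - 2 - 6*(-½))*87 + 57) = 10733/8883 - 961/((1 - 2 + 3)*87 + 57) = 10733/8883 - 961/(2*87 + 57) = 10733/8883 - 961/(174 + 57) = 10733/8883 - 961/231 = -288440/97713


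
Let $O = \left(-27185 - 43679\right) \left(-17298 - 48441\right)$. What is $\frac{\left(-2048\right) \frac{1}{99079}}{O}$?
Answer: $- \frac{128}{28847646553449} \approx -4.4371 \cdot 10^{-12}$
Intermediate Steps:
$O = 4658528496$ ($O = \left(-70864\right) \left(-65739\right) = 4658528496$)
$\frac{\left(-2048\right) \frac{1}{99079}}{O} = \frac{\left(-2048\right) \frac{1}{99079}}{4658528496} = \left(-2048\right) \frac{1}{99079} \cdot \frac{1}{4658528496} = \left(- \frac{2048}{99079}\right) \frac{1}{4658528496} = - \frac{128}{28847646553449}$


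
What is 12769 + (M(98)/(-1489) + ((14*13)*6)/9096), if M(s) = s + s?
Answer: 14411872009/1128662 ≈ 12769.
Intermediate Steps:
M(s) = 2*s
12769 + (M(98)/(-1489) + ((14*13)*6)/9096) = 12769 + ((2*98)/(-1489) + ((14*13)*6)/9096) = 12769 + (196*(-1/1489) + (182*6)*(1/9096)) = 12769 + (-196/1489 + 1092*(1/9096)) = 12769 + (-196/1489 + 91/758) = 12769 - 13069/1128662 = 14411872009/1128662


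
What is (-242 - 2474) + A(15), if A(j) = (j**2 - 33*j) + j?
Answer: -2971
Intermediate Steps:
A(j) = j**2 - 32*j
(-242 - 2474) + A(15) = (-242 - 2474) + 15*(-32 + 15) = -2716 + 15*(-17) = -2716 - 255 = -2971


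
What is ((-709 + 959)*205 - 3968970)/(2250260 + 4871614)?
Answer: -1958860/3560937 ≈ -0.55010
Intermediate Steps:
((-709 + 959)*205 - 3968970)/(2250260 + 4871614) = (250*205 - 3968970)/7121874 = (51250 - 3968970)*(1/7121874) = -3917720*1/7121874 = -1958860/3560937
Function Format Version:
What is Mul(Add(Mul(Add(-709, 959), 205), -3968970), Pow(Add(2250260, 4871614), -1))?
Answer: Rational(-1958860, 3560937) ≈ -0.55010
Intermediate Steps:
Mul(Add(Mul(Add(-709, 959), 205), -3968970), Pow(Add(2250260, 4871614), -1)) = Mul(Add(Mul(250, 205), -3968970), Pow(7121874, -1)) = Mul(Add(51250, -3968970), Rational(1, 7121874)) = Mul(-3917720, Rational(1, 7121874)) = Rational(-1958860, 3560937)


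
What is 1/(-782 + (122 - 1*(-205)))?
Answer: -1/455 ≈ -0.0021978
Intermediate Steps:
1/(-782 + (122 - 1*(-205))) = 1/(-782 + (122 + 205)) = 1/(-782 + 327) = 1/(-455) = -1/455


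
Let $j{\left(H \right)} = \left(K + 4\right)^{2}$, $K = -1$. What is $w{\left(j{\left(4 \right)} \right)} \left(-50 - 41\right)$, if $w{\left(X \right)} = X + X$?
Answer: $-1638$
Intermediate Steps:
$j{\left(H \right)} = 9$ ($j{\left(H \right)} = \left(-1 + 4\right)^{2} = 3^{2} = 9$)
$w{\left(X \right)} = 2 X$
$w{\left(j{\left(4 \right)} \right)} \left(-50 - 41\right) = 2 \cdot 9 \left(-50 - 41\right) = 18 \left(-91\right) = -1638$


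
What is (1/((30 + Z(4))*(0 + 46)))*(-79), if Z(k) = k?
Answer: -79/1564 ≈ -0.050511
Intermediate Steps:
(1/((30 + Z(4))*(0 + 46)))*(-79) = (1/((30 + 4)*(0 + 46)))*(-79) = (1/(34*46))*(-79) = ((1/34)*(1/46))*(-79) = (1/1564)*(-79) = -79/1564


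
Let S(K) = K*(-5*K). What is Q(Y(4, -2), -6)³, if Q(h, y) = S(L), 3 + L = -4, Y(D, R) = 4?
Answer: -14706125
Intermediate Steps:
L = -7 (L = -3 - 4 = -7)
S(K) = -5*K²
Q(h, y) = -245 (Q(h, y) = -5*(-7)² = -5*49 = -245)
Q(Y(4, -2), -6)³ = (-245)³ = -14706125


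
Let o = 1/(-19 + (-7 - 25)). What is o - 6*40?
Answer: -12241/51 ≈ -240.02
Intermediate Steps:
o = -1/51 (o = 1/(-19 - 32) = 1/(-51) = -1/51 ≈ -0.019608)
o - 6*40 = -1/51 - 6*40 = -1/51 - 240 = -12241/51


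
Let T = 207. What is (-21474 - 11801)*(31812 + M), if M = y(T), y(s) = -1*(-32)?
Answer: -1059609100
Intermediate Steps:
y(s) = 32
M = 32
(-21474 - 11801)*(31812 + M) = (-21474 - 11801)*(31812 + 32) = -33275*31844 = -1059609100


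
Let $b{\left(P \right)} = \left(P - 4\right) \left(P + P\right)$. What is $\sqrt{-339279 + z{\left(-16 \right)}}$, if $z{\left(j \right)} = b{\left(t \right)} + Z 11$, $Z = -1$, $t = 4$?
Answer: $i \sqrt{339290} \approx 582.49 i$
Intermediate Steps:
$b{\left(P \right)} = 2 P \left(-4 + P\right)$ ($b{\left(P \right)} = \left(-4 + P\right) 2 P = 2 P \left(-4 + P\right)$)
$z{\left(j \right)} = -11$ ($z{\left(j \right)} = 2 \cdot 4 \left(-4 + 4\right) - 11 = 2 \cdot 4 \cdot 0 - 11 = 0 - 11 = -11$)
$\sqrt{-339279 + z{\left(-16 \right)}} = \sqrt{-339279 - 11} = \sqrt{-339290} = i \sqrt{339290}$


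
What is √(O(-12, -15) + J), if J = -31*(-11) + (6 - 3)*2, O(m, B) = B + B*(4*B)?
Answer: 4*√77 ≈ 35.100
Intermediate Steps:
O(m, B) = B + 4*B²
J = 347 (J = 341 + 3*2 = 341 + 6 = 347)
√(O(-12, -15) + J) = √(-15*(1 + 4*(-15)) + 347) = √(-15*(1 - 60) + 347) = √(-15*(-59) + 347) = √(885 + 347) = √1232 = 4*√77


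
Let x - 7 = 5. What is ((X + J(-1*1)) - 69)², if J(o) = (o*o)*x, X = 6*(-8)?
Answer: 11025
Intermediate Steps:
x = 12 (x = 7 + 5 = 12)
X = -48
J(o) = 12*o² (J(o) = (o*o)*12 = o²*12 = 12*o²)
((X + J(-1*1)) - 69)² = ((-48 + 12*(-1*1)²) - 69)² = ((-48 + 12*(-1)²) - 69)² = ((-48 + 12*1) - 69)² = ((-48 + 12) - 69)² = (-36 - 69)² = (-105)² = 11025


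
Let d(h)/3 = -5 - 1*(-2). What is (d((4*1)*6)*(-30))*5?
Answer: 1350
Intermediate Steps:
d(h) = -9 (d(h) = 3*(-5 - 1*(-2)) = 3*(-5 + 2) = 3*(-3) = -9)
(d((4*1)*6)*(-30))*5 = -9*(-30)*5 = 270*5 = 1350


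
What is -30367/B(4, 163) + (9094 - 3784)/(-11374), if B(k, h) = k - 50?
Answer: 172574999/261602 ≈ 659.69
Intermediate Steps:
B(k, h) = -50 + k
-30367/B(4, 163) + (9094 - 3784)/(-11374) = -30367/(-50 + 4) + (9094 - 3784)/(-11374) = -30367/(-46) + 5310*(-1/11374) = -30367*(-1/46) - 2655/5687 = 30367/46 - 2655/5687 = 172574999/261602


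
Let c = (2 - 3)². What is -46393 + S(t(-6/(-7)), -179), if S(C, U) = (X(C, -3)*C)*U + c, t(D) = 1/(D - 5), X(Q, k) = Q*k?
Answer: -38989359/841 ≈ -46361.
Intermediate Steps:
c = 1 (c = (-1)² = 1)
t(D) = 1/(-5 + D)
S(C, U) = 1 - 3*U*C² (S(C, U) = ((C*(-3))*C)*U + 1 = ((-3*C)*C)*U + 1 = (-3*C²)*U + 1 = -3*U*C² + 1 = 1 - 3*U*C²)
-46393 + S(t(-6/(-7)), -179) = -46393 + (1 - 3*(-179)*(1/(-5 - 6/(-7)))²) = -46393 + (1 - 3*(-179)*(1/(-5 - 6*(-⅐)))²) = -46393 + (1 - 3*(-179)*(1/(-5 + 6/7))²) = -46393 + (1 - 3*(-179)*(1/(-29/7))²) = -46393 + (1 - 3*(-179)*(-7/29)²) = -46393 + (1 - 3*(-179)*49/841) = -46393 + (1 + 26313/841) = -46393 + 27154/841 = -38989359/841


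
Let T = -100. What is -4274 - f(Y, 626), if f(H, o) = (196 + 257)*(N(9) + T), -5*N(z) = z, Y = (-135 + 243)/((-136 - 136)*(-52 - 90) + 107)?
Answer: 209207/5 ≈ 41841.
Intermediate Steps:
Y = 108/38731 (Y = 108/(-272*(-142) + 107) = 108/(38624 + 107) = 108/38731 ≈ 0.0027885)
N(z) = -z/5
f(H, o) = -230577/5 (f(H, o) = (196 + 257)*(-⅕*9 - 100) = 453*(-9/5 - 100) = 453*(-509/5) = -230577/5)
-4274 - f(Y, 626) = -4274 - 1*(-230577/5) = -4274 + 230577/5 = 209207/5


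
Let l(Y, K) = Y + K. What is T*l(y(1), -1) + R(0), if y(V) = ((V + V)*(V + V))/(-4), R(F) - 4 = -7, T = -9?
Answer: 15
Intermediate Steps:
R(F) = -3 (R(F) = 4 - 7 = -3)
y(V) = -V**2 (y(V) = ((2*V)*(2*V))*(-1/4) = (4*V**2)*(-1/4) = -V**2)
l(Y, K) = K + Y
T*l(y(1), -1) + R(0) = -9*(-1 - 1*1**2) - 3 = -9*(-1 - 1*1) - 3 = -9*(-1 - 1) - 3 = -9*(-2) - 3 = 18 - 3 = 15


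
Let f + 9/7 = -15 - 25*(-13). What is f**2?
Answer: 4669921/49 ≈ 95305.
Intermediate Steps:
f = 2161/7 (f = -9/7 + (-15 - 25*(-13)) = -9/7 + (-15 + 325) = -9/7 + 310 = 2161/7 ≈ 308.71)
f**2 = (2161/7)**2 = 4669921/49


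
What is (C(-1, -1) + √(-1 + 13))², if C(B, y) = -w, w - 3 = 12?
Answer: 237 - 60*√3 ≈ 133.08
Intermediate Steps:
w = 15 (w = 3 + 12 = 15)
C(B, y) = -15 (C(B, y) = -1*15 = -15)
(C(-1, -1) + √(-1 + 13))² = (-15 + √(-1 + 13))² = (-15 + √12)² = (-15 + 2*√3)²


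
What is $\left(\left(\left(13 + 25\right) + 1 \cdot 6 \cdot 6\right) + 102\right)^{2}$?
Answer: $30976$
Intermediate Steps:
$\left(\left(\left(13 + 25\right) + 1 \cdot 6 \cdot 6\right) + 102\right)^{2} = \left(\left(38 + 1 \cdot 36\right) + 102\right)^{2} = \left(\left(38 + 36\right) + 102\right)^{2} = \left(74 + 102\right)^{2} = 176^{2} = 30976$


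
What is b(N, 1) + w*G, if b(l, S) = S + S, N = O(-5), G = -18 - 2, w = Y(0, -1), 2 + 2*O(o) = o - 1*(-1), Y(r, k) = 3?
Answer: -58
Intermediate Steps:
O(o) = -½ + o/2 (O(o) = -1 + (o - 1*(-1))/2 = -1 + (o + 1)/2 = -1 + (1 + o)/2 = -1 + (½ + o/2) = -½ + o/2)
w = 3
G = -20
N = -3 (N = -½ + (½)*(-5) = -½ - 5/2 = -3)
b(l, S) = 2*S
b(N, 1) + w*G = 2*1 + 3*(-20) = 2 - 60 = -58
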